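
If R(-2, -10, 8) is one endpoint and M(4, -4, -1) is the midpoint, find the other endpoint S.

S = 2M - R
  = (2·4 - (-2), 2·(-4) - (-10), 2·(-1) - 8)
  = (8 + 2, -8 + 10, -2 - 8)
  = (10, 2, -10)

(10, 2, -10)


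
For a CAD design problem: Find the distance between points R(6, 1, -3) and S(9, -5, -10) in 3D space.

d = √[(x₂-x₁)² + (y₂-y₁)² + (z₂-z₁)²]
  = √[3² + (-6)² + (-7)²]
  = √[9 + 36 + 49]
  = √94
  ≈ 9.695

9.695


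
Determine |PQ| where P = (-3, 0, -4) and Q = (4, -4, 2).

d = √[(x₂-x₁)² + (y₂-y₁)² + (z₂-z₁)²]
  = √[7² + (-4)² + 6²]
  = √[49 + 16 + 36]
  = √101
  ≈ 10.05

10.05


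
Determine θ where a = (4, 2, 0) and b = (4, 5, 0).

a·b = 4·4 + 2·5 + 0·0 = 16 + 10 + 0 = 26
|a| = √(4² + 2² + 0²) = √20 ≈ 4.472
|b| = √(4² + 5² + 0²) = √41 ≈ 6.403
cos θ = (a·b)/(|a||b|) = 26/(4.472·6.403) ≈ 0.908
θ = arccos(0.908) ≈ 24.78°

24.78°


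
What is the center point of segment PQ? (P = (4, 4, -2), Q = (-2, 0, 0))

M = ((x₁+x₂)/2, (y₁+y₂)/2, (z₁+z₂)/2)
  = ((4 - 2)/2, (4 + 0)/2, (-2 + 0)/2)
  = (2/2, 4/2, -2/2)
  = (1, 2, -1)

(1, 2, -1)


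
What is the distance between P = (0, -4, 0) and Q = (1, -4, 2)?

d = √[(x₂-x₁)² + (y₂-y₁)² + (z₂-z₁)²]
  = √[1² + 0² + 2²]
  = √[1 + 0 + 4]
  = √5
  ≈ 2.236

2.236


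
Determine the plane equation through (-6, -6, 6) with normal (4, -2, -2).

The plane through P with normal n = (a, b, c) satisfies n·(r - P) = 0,
i.e. ax + by + cz = a·x₀ + b·y₀ + c·z₀.
d = 4·(-6) + (-2)·(-6) + (-2)·6
  = -24 + 12 - 12
  = -24
Equation: 4x - 2y - 2z = -24

4x - 2y - 2z = -24


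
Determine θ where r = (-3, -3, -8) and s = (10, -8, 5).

r·s = (-3)·10 + (-3)·(-8) + (-8)·5 = -30 + 24 - 40 = -46
|r| = √((-3)² + (-3)² + (-8)²) = √82 ≈ 9.055
|s| = √(10² + (-8)² + 5²) = √189 ≈ 13.75
cos θ = (r·s)/(|r||s|) = -46/(9.055·13.75) ≈ -0.3695
θ = arccos(-0.3695) ≈ 111.7°

111.7°


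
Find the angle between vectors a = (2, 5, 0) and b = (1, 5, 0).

a·b = 2·1 + 5·5 + 0·0 = 2 + 25 + 0 = 27
|a| = √(2² + 5² + 0²) = √29 ≈ 5.385
|b| = √(1² + 5² + 0²) = √26 ≈ 5.099
cos θ = (a·b)/(|a||b|) = 27/(5.385·5.099) ≈ 0.9833
θ = arccos(0.9833) ≈ 10.49°

10.49°


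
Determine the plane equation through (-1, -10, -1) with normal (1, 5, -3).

The plane through P with normal n = (a, b, c) satisfies n·(r - P) = 0,
i.e. ax + by + cz = a·x₀ + b·y₀ + c·z₀.
d = 1·(-1) + 5·(-10) + (-3)·(-1)
  = -1 - 50 + 3
  = -48
Equation: x + 5y - 3z = -48

x + 5y - 3z = -48


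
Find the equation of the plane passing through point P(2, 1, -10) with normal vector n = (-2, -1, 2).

The plane through P with normal n = (a, b, c) satisfies n·(r - P) = 0,
i.e. ax + by + cz = a·x₀ + b·y₀ + c·z₀.
d = (-2)·2 + (-1)·1 + 2·(-10)
  = -4 - 1 - 20
  = -25
Equation: -2x - y + 2z = -25

-2x - y + 2z = -25


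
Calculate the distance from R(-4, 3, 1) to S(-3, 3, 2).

d = √[(x₂-x₁)² + (y₂-y₁)² + (z₂-z₁)²]
  = √[1² + 0² + 1²]
  = √[1 + 0 + 1]
  = √2
  ≈ 1.414

1.414


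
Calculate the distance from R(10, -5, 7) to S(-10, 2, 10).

d = √[(x₂-x₁)² + (y₂-y₁)² + (z₂-z₁)²]
  = √[(-20)² + 7² + 3²]
  = √[400 + 49 + 9]
  = √458
  ≈ 21.4

21.4


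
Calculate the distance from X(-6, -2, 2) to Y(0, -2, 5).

d = √[(x₂-x₁)² + (y₂-y₁)² + (z₂-z₁)²]
  = √[6² + 0² + 3²]
  = √[36 + 0 + 9]
  = √45
  ≈ 6.708

6.708


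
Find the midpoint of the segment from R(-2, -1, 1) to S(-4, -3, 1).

M = ((x₁+x₂)/2, (y₁+y₂)/2, (z₁+z₂)/2)
  = ((-2 - 4)/2, (-1 - 3)/2, (1 + 1)/2)
  = (-6/2, -4/2, 2/2)
  = (-3, -2, 1)

(-3, -2, 1)


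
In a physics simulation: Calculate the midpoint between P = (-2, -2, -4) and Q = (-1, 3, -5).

M = ((x₁+x₂)/2, (y₁+y₂)/2, (z₁+z₂)/2)
  = ((-2 - 1)/2, (-2 + 3)/2, (-4 - 5)/2)
  = (-3/2, 1/2, -9/2)
  = (-1.5, 0.5, -4.5)

(-1.5, 0.5, -4.5)


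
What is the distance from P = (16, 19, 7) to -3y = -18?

distance = |a·x₀ + b·y₀ + c·z₀ - d| / √(a² + b² + c²)
  = |0·16 + (-3)·19 + 0·7 - (-18)| / √(0² + (-3)² + 0²)
  = |0 - 57 + 0 + 18| / √(0 + 9 + 0)
  = |-39| / √9
  = 39 / 3
  ≈ 13

13


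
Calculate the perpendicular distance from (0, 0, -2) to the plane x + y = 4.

distance = |a·x₀ + b·y₀ + c·z₀ - d| / √(a² + b² + c²)
  = |1·0 + 1·0 + 0·(-2) - 4| / √(1² + 1² + 0²)
  = |0 + 0 + 0 - 4| / √(1 + 1 + 0)
  = |-4| / √2
  = 4 / 1.414
  ≈ 2.828

2.828


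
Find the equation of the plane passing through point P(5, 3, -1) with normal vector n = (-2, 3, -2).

The plane through P with normal n = (a, b, c) satisfies n·(r - P) = 0,
i.e. ax + by + cz = a·x₀ + b·y₀ + c·z₀.
d = (-2)·5 + 3·3 + (-2)·(-1)
  = -10 + 9 + 2
  = 1
Equation: -2x + 3y - 2z = 1

-2x + 3y - 2z = 1


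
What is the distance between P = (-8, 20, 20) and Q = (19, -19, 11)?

d = √[(x₂-x₁)² + (y₂-y₁)² + (z₂-z₁)²]
  = √[27² + (-39)² + (-9)²]
  = √[729 + 1521 + 81]
  = √2331
  ≈ 48.28

48.28


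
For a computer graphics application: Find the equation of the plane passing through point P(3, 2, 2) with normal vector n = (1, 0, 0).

The plane through P with normal n = (a, b, c) satisfies n·(r - P) = 0,
i.e. ax + by + cz = a·x₀ + b·y₀ + c·z₀.
d = 1·3 + 0·2 + 0·2
  = 3 + 0 + 0
  = 3
Equation: x = 3

x = 3


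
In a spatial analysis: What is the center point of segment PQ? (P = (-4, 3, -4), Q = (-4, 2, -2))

M = ((x₁+x₂)/2, (y₁+y₂)/2, (z₁+z₂)/2)
  = ((-4 - 4)/2, (3 + 2)/2, (-4 - 2)/2)
  = (-8/2, 5/2, -6/2)
  = (-4, 2.5, -3)

(-4, 2.5, -3)


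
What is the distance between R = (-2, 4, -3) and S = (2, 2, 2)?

d = √[(x₂-x₁)² + (y₂-y₁)² + (z₂-z₁)²]
  = √[4² + (-2)² + 5²]
  = √[16 + 4 + 25]
  = √45
  ≈ 6.708

6.708


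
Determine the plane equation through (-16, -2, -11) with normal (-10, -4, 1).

The plane through P with normal n = (a, b, c) satisfies n·(r - P) = 0,
i.e. ax + by + cz = a·x₀ + b·y₀ + c·z₀.
d = (-10)·(-16) + (-4)·(-2) + 1·(-11)
  = 160 + 8 - 11
  = 157
Equation: -10x - 4y + z = 157

-10x - 4y + z = 157


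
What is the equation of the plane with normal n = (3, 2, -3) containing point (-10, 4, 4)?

The plane through P with normal n = (a, b, c) satisfies n·(r - P) = 0,
i.e. ax + by + cz = a·x₀ + b·y₀ + c·z₀.
d = 3·(-10) + 2·4 + (-3)·4
  = -30 + 8 - 12
  = -34
Equation: 3x + 2y - 3z = -34

3x + 2y - 3z = -34


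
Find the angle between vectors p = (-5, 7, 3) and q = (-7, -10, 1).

p·q = (-5)·(-7) + 7·(-10) + 3·1 = 35 - 70 + 3 = -32
|p| = √((-5)² + 7² + 3²) = √83 ≈ 9.11
|q| = √((-7)² + (-10)² + 1²) = √150 ≈ 12.25
cos θ = (p·q)/(|p||q|) = -32/(9.11·12.25) ≈ -0.2868
θ = arccos(-0.2868) ≈ 106.7°

106.7°


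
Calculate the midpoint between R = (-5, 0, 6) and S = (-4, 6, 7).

M = ((x₁+x₂)/2, (y₁+y₂)/2, (z₁+z₂)/2)
  = ((-5 - 4)/2, (0 + 6)/2, (6 + 7)/2)
  = (-9/2, 6/2, 13/2)
  = (-4.5, 3, 6.5)

(-4.5, 3, 6.5)


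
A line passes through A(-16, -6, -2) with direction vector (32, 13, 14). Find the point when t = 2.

P(t) = A + t·d
  = (-16 + 32·2, -6 + 13·2, -2 + 14·2)
  = (-16 + 64, -6 + 26, -2 + 28)
  = (48, 20, 26)

(48, 20, 26)


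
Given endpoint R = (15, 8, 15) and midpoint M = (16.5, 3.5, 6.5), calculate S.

S = 2M - R
  = (2·16.5 - 15, 2·3.5 - 8, 2·6.5 - 15)
  = (33 - 15, 7 - 8, 13 - 15)
  = (18, -1, -2)

(18, -1, -2)


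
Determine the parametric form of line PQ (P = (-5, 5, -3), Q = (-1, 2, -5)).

Direction vector d = Q - P = (-1 + 5, 2 - 5, -5 + 3) = (4, -3, -2)
Parametric form r = P + t·d:
x = -5 + 4t, y = 5 - 3t, z = -3 - 2t

x = -5 + 4t, y = 5 - 3t, z = -3 - 2t


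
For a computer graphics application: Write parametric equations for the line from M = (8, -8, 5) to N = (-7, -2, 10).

Direction vector d = N - M = (-7 - 8, -2 + 8, 10 - 5) = (-15, 6, 5)
Parametric form r = M + t·d:
x = 8 - 15t, y = -8 + 6t, z = 5 + 5t

x = 8 - 15t, y = -8 + 6t, z = 5 + 5t


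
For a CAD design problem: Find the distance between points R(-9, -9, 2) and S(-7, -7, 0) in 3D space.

d = √[(x₂-x₁)² + (y₂-y₁)² + (z₂-z₁)²]
  = √[2² + 2² + (-2)²]
  = √[4 + 4 + 4]
  = √12
  ≈ 3.464

3.464


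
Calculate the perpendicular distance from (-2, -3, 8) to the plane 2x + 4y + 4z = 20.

distance = |a·x₀ + b·y₀ + c·z₀ - d| / √(a² + b² + c²)
  = |2·(-2) + 4·(-3) + 4·8 - 20| / √(2² + 4² + 4²)
  = |-4 - 12 + 32 - 20| / √(4 + 16 + 16)
  = |-4| / √36
  = 4 / 6
  ≈ 0.6667

0.6667


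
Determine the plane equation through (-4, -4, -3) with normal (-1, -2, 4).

The plane through P with normal n = (a, b, c) satisfies n·(r - P) = 0,
i.e. ax + by + cz = a·x₀ + b·y₀ + c·z₀.
d = (-1)·(-4) + (-2)·(-4) + 4·(-3)
  = 4 + 8 - 12
  = 0
Equation: -x - 2y + 4z = 0

-x - 2y + 4z = 0


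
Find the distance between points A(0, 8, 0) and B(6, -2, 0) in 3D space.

d = √[(x₂-x₁)² + (y₂-y₁)² + (z₂-z₁)²]
  = √[6² + (-10)² + 0²]
  = √[36 + 100 + 0]
  = √136
  ≈ 11.66

11.66


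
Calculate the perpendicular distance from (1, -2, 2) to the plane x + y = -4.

distance = |a·x₀ + b·y₀ + c·z₀ - d| / √(a² + b² + c²)
  = |1·1 + 1·(-2) + 0·2 - (-4)| / √(1² + 1² + 0²)
  = |1 - 2 + 0 + 4| / √(1 + 1 + 0)
  = |3| / √2
  = 3 / 1.414
  ≈ 2.121

2.121


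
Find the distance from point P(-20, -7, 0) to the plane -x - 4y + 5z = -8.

distance = |a·x₀ + b·y₀ + c·z₀ - d| / √(a² + b² + c²)
  = |(-1)·(-20) + (-4)·(-7) + 5·0 - (-8)| / √((-1)² + (-4)² + 5²)
  = |20 + 28 + 0 + 8| / √(1 + 16 + 25)
  = |56| / √42
  = 56 / 6.481
  ≈ 8.641

8.641


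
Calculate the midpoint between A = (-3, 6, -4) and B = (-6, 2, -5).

M = ((x₁+x₂)/2, (y₁+y₂)/2, (z₁+z₂)/2)
  = ((-3 - 6)/2, (6 + 2)/2, (-4 - 5)/2)
  = (-9/2, 8/2, -9/2)
  = (-4.5, 4, -4.5)

(-4.5, 4, -4.5)


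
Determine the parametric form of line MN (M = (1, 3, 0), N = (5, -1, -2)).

Direction vector d = N - M = (5 - 1, -1 - 3, -2 + 0) = (4, -4, -2)
Parametric form r = M + t·d:
x = 1 + 4t, y = 3 - 4t, z = 0 - 2t

x = 1 + 4t, y = 3 - 4t, z = 0 - 2t


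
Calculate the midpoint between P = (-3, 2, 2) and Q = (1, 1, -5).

M = ((x₁+x₂)/2, (y₁+y₂)/2, (z₁+z₂)/2)
  = ((-3 + 1)/2, (2 + 1)/2, (2 - 5)/2)
  = (-2/2, 3/2, -3/2)
  = (-1, 1.5, -1.5)

(-1, 1.5, -1.5)


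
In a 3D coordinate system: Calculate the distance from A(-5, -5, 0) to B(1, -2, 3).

d = √[(x₂-x₁)² + (y₂-y₁)² + (z₂-z₁)²]
  = √[6² + 3² + 3²]
  = √[36 + 9 + 9]
  = √54
  ≈ 7.348

7.348


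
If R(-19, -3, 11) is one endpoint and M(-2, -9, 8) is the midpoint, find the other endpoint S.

S = 2M - R
  = (2·(-2) - (-19), 2·(-9) - (-3), 2·8 - 11)
  = (-4 + 19, -18 + 3, 16 - 11)
  = (15, -15, 5)

(15, -15, 5)


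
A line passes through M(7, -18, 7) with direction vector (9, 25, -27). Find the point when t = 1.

P(t) = M + t·d
  = (7 + 9·1, -18 + 25·1, 7 + (-27)·1)
  = (7 + 9, -18 + 25, 7 - 27)
  = (16, 7, -20)

(16, 7, -20)


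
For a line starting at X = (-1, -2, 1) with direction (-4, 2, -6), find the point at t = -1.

P(t) = X + t·d
  = (-1 + (-4)·(-1), -2 + 2·(-1), 1 + (-6)·(-1))
  = (-1 + 4, -2 - 2, 1 + 6)
  = (3, -4, 7)

(3, -4, 7)


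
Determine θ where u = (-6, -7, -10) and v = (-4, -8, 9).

u·v = (-6)·(-4) + (-7)·(-8) + (-10)·9 = 24 + 56 - 90 = -10
|u| = √((-6)² + (-7)² + (-10)²) = √185 ≈ 13.6
|v| = √((-4)² + (-8)² + 9²) = √161 ≈ 12.69
cos θ = (u·v)/(|u||v|) = -10/(13.6·12.69) ≈ -0.05794
θ = arccos(-0.05794) ≈ 93.32°

93.32°


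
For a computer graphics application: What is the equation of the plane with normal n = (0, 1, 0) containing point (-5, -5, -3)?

The plane through P with normal n = (a, b, c) satisfies n·(r - P) = 0,
i.e. ax + by + cz = a·x₀ + b·y₀ + c·z₀.
d = 0·(-5) + 1·(-5) + 0·(-3)
  = 0 - 5 + 0
  = -5
Equation: y = -5

y = -5


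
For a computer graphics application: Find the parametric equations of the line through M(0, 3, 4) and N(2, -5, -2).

Direction vector d = N - M = (2 + 0, -5 - 3, -2 - 4) = (2, -8, -6)
Parametric form r = M + t·d:
x = 0 + 2t, y = 3 - 8t, z = 4 - 6t

x = 0 + 2t, y = 3 - 8t, z = 4 - 6t


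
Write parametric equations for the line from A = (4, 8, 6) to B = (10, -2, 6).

Direction vector d = B - A = (10 - 4, -2 - 8, 6 - 6) = (6, -10, 0)
Parametric form r = A + t·d:
x = 4 + 6t, y = 8 - 10t, z = 6

x = 4 + 6t, y = 8 - 10t, z = 6


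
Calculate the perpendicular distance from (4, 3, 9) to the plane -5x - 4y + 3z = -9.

distance = |a·x₀ + b·y₀ + c·z₀ - d| / √(a² + b² + c²)
  = |(-5)·4 + (-4)·3 + 3·9 - (-9)| / √((-5)² + (-4)² + 3²)
  = |-20 - 12 + 27 + 9| / √(25 + 16 + 9)
  = |4| / √50
  = 4 / 7.071
  ≈ 0.5657

0.5657


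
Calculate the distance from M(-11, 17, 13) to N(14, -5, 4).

d = √[(x₂-x₁)² + (y₂-y₁)² + (z₂-z₁)²]
  = √[25² + (-22)² + (-9)²]
  = √[625 + 484 + 81]
  = √1190
  ≈ 34.5

34.5


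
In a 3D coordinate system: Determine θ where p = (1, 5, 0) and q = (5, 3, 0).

p·q = 1·5 + 5·3 + 0·0 = 5 + 15 + 0 = 20
|p| = √(1² + 5² + 0²) = √26 ≈ 5.099
|q| = √(5² + 3² + 0²) = √34 ≈ 5.831
cos θ = (p·q)/(|p||q|) = 20/(5.099·5.831) ≈ 0.6727
θ = arccos(0.6727) ≈ 47.73°

47.73°


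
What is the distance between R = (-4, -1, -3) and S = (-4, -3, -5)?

d = √[(x₂-x₁)² + (y₂-y₁)² + (z₂-z₁)²]
  = √[0² + (-2)² + (-2)²]
  = √[0 + 4 + 4]
  = √8
  ≈ 2.828

2.828


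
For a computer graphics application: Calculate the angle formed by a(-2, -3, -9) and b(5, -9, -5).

a·b = (-2)·5 + (-3)·(-9) + (-9)·(-5) = -10 + 27 + 45 = 62
|a| = √((-2)² + (-3)² + (-9)²) = √94 ≈ 9.695
|b| = √(5² + (-9)² + (-5)²) = √131 ≈ 11.45
cos θ = (a·b)/(|a||b|) = 62/(9.695·11.45) ≈ 0.5587
θ = arccos(0.5587) ≈ 56.03°

56.03°


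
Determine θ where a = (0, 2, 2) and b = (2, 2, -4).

a·b = 0·2 + 2·2 + 2·(-4) = 0 + 4 - 8 = -4
|a| = √(0² + 2² + 2²) = √8 ≈ 2.828
|b| = √(2² + 2² + (-4)²) = √24 ≈ 4.899
cos θ = (a·b)/(|a||b|) = -4/(2.828·4.899) ≈ -0.2887
θ = arccos(-0.2887) ≈ 106.8°

106.8°


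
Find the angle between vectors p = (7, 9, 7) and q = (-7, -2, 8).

p·q = 7·(-7) + 9·(-2) + 7·8 = -49 - 18 + 56 = -11
|p| = √(7² + 9² + 7²) = √179 ≈ 13.38
|q| = √((-7)² + (-2)² + 8²) = √117 ≈ 10.82
cos θ = (p·q)/(|p||q|) = -11/(13.38·10.82) ≈ -0.07601
θ = arccos(-0.07601) ≈ 94.36°

94.36°


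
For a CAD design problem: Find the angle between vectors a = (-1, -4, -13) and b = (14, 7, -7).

a·b = (-1)·14 + (-4)·7 + (-13)·(-7) = -14 - 28 + 91 = 49
|a| = √((-1)² + (-4)² + (-13)²) = √186 ≈ 13.64
|b| = √(14² + 7² + (-7)²) = √294 ≈ 17.15
cos θ = (a·b)/(|a||b|) = 49/(13.64·17.15) ≈ 0.2095
θ = arccos(0.2095) ≈ 77.9°

77.9°


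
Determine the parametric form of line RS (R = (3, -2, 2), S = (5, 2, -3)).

Direction vector d = S - R = (5 - 3, 2 + 2, -3 - 2) = (2, 4, -5)
Parametric form r = R + t·d:
x = 3 + 2t, y = -2 + 4t, z = 2 - 5t

x = 3 + 2t, y = -2 + 4t, z = 2 - 5t


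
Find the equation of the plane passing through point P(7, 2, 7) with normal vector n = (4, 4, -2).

The plane through P with normal n = (a, b, c) satisfies n·(r - P) = 0,
i.e. ax + by + cz = a·x₀ + b·y₀ + c·z₀.
d = 4·7 + 4·2 + (-2)·7
  = 28 + 8 - 14
  = 22
Equation: 4x + 4y - 2z = 22

4x + 4y - 2z = 22


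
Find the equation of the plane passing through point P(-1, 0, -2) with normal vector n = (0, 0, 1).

The plane through P with normal n = (a, b, c) satisfies n·(r - P) = 0,
i.e. ax + by + cz = a·x₀ + b·y₀ + c·z₀.
d = 0·(-1) + 0·0 + 1·(-2)
  = 0 + 0 - 2
  = -2
Equation: z = -2

z = -2


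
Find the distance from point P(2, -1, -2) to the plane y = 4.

distance = |a·x₀ + b·y₀ + c·z₀ - d| / √(a² + b² + c²)
  = |0·2 + 1·(-1) + 0·(-2) - 4| / √(0² + 1² + 0²)
  = |0 - 1 + 0 - 4| / √(0 + 1 + 0)
  = |-5| / √1
  = 5 / 1
  ≈ 5

5


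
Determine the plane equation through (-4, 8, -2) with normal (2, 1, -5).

The plane through P with normal n = (a, b, c) satisfies n·(r - P) = 0,
i.e. ax + by + cz = a·x₀ + b·y₀ + c·z₀.
d = 2·(-4) + 1·8 + (-5)·(-2)
  = -8 + 8 + 10
  = 10
Equation: 2x + y - 5z = 10

2x + y - 5z = 10


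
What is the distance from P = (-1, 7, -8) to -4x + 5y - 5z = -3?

distance = |a·x₀ + b·y₀ + c·z₀ - d| / √(a² + b² + c²)
  = |(-4)·(-1) + 5·7 + (-5)·(-8) - (-3)| / √((-4)² + 5² + (-5)²)
  = |4 + 35 + 40 + 3| / √(16 + 25 + 25)
  = |82| / √66
  = 82 / 8.124
  ≈ 10.09

10.09


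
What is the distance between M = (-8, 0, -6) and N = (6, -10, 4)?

d = √[(x₂-x₁)² + (y₂-y₁)² + (z₂-z₁)²]
  = √[14² + (-10)² + 10²]
  = √[196 + 100 + 100]
  = √396
  ≈ 19.9

19.9


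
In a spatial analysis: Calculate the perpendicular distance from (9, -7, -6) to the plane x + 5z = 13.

distance = |a·x₀ + b·y₀ + c·z₀ - d| / √(a² + b² + c²)
  = |1·9 + 0·(-7) + 5·(-6) - 13| / √(1² + 0² + 5²)
  = |9 + 0 - 30 - 13| / √(1 + 0 + 25)
  = |-34| / √26
  = 34 / 5.099
  ≈ 6.668

6.668


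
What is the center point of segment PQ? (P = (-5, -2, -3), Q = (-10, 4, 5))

M = ((x₁+x₂)/2, (y₁+y₂)/2, (z₁+z₂)/2)
  = ((-5 - 10)/2, (-2 + 4)/2, (-3 + 5)/2)
  = (-15/2, 2/2, 2/2)
  = (-7.5, 1, 1)

(-7.5, 1, 1)


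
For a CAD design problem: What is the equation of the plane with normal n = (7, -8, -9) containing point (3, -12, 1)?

The plane through P with normal n = (a, b, c) satisfies n·(r - P) = 0,
i.e. ax + by + cz = a·x₀ + b·y₀ + c·z₀.
d = 7·3 + (-8)·(-12) + (-9)·1
  = 21 + 96 - 9
  = 108
Equation: 7x - 8y - 9z = 108

7x - 8y - 9z = 108


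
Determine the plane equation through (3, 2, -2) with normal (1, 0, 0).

The plane through P with normal n = (a, b, c) satisfies n·(r - P) = 0,
i.e. ax + by + cz = a·x₀ + b·y₀ + c·z₀.
d = 1·3 + 0·2 + 0·(-2)
  = 3 + 0 + 0
  = 3
Equation: x = 3

x = 3


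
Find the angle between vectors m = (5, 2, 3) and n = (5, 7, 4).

m·n = 5·5 + 2·7 + 3·4 = 25 + 14 + 12 = 51
|m| = √(5² + 2² + 3²) = √38 ≈ 6.164
|n| = √(5² + 7² + 4²) = √90 ≈ 9.487
cos θ = (m·n)/(|m||n|) = 51/(6.164·9.487) ≈ 0.8721
θ = arccos(0.8721) ≈ 29.3°

29.3°


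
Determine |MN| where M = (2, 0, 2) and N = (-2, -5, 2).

d = √[(x₂-x₁)² + (y₂-y₁)² + (z₂-z₁)²]
  = √[(-4)² + (-5)² + 0²]
  = √[16 + 25 + 0]
  = √41
  ≈ 6.403

6.403


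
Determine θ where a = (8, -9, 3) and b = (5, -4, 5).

a·b = 8·5 + (-9)·(-4) + 3·5 = 40 + 36 + 15 = 91
|a| = √(8² + (-9)² + 3²) = √154 ≈ 12.41
|b| = √(5² + (-4)² + 5²) = √66 ≈ 8.124
cos θ = (a·b)/(|a||b|) = 91/(12.41·8.124) ≈ 0.9026
θ = arccos(0.9026) ≈ 25.49°

25.49°


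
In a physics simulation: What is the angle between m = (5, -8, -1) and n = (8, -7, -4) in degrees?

m·n = 5·8 + (-8)·(-7) + (-1)·(-4) = 40 + 56 + 4 = 100
|m| = √(5² + (-8)² + (-1)²) = √90 ≈ 9.487
|n| = √(8² + (-7)² + (-4)²) = √129 ≈ 11.36
cos θ = (m·n)/(|m||n|) = 100/(9.487·11.36) ≈ 0.9281
θ = arccos(0.9281) ≈ 21.86°

21.86°


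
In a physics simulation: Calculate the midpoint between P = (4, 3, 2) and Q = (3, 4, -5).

M = ((x₁+x₂)/2, (y₁+y₂)/2, (z₁+z₂)/2)
  = ((4 + 3)/2, (3 + 4)/2, (2 - 5)/2)
  = (7/2, 7/2, -3/2)
  = (3.5, 3.5, -1.5)

(3.5, 3.5, -1.5)


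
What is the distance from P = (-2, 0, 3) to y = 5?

distance = |a·x₀ + b·y₀ + c·z₀ - d| / √(a² + b² + c²)
  = |0·(-2) + 1·0 + 0·3 - 5| / √(0² + 1² + 0²)
  = |0 + 0 + 0 - 5| / √(0 + 1 + 0)
  = |-5| / √1
  = 5 / 1
  ≈ 5

5


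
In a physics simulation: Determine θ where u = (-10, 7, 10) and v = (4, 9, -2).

u·v = (-10)·4 + 7·9 + 10·(-2) = -40 + 63 - 20 = 3
|u| = √((-10)² + 7² + 10²) = √249 ≈ 15.78
|v| = √(4² + 9² + (-2)²) = √101 ≈ 10.05
cos θ = (u·v)/(|u||v|) = 3/(15.78·10.05) ≈ 0.01892
θ = arccos(0.01892) ≈ 88.92°

88.92°


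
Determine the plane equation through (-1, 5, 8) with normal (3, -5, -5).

The plane through P with normal n = (a, b, c) satisfies n·(r - P) = 0,
i.e. ax + by + cz = a·x₀ + b·y₀ + c·z₀.
d = 3·(-1) + (-5)·5 + (-5)·8
  = -3 - 25 - 40
  = -68
Equation: 3x - 5y - 5z = -68

3x - 5y - 5z = -68


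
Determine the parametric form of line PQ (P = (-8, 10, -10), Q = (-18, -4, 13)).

Direction vector d = Q - P = (-18 + 8, -4 - 10, 13 + 10) = (-10, -14, 23)
Parametric form r = P + t·d:
x = -8 - 10t, y = 10 - 14t, z = -10 + 23t

x = -8 - 10t, y = 10 - 14t, z = -10 + 23t


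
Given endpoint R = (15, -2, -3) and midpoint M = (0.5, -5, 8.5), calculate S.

S = 2M - R
  = (2·0.5 - 15, 2·(-5) - (-2), 2·8.5 - (-3))
  = (1 - 15, -10 + 2, 17 + 3)
  = (-14, -8, 20)

(-14, -8, 20)


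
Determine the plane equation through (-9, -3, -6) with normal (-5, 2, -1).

The plane through P with normal n = (a, b, c) satisfies n·(r - P) = 0,
i.e. ax + by + cz = a·x₀ + b·y₀ + c·z₀.
d = (-5)·(-9) + 2·(-3) + (-1)·(-6)
  = 45 - 6 + 6
  = 45
Equation: -5x + 2y - z = 45

-5x + 2y - z = 45


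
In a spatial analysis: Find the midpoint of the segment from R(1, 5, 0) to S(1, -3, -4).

M = ((x₁+x₂)/2, (y₁+y₂)/2, (z₁+z₂)/2)
  = ((1 + 1)/2, (5 - 3)/2, (0 - 4)/2)
  = (2/2, 2/2, -4/2)
  = (1, 1, -2)

(1, 1, -2)


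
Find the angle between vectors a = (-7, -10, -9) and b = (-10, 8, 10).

a·b = (-7)·(-10) + (-10)·8 + (-9)·10 = 70 - 80 - 90 = -100
|a| = √((-7)² + (-10)² + (-9)²) = √230 ≈ 15.17
|b| = √((-10)² + 8² + 10²) = √264 ≈ 16.25
cos θ = (a·b)/(|a||b|) = -100/(15.17·16.25) ≈ -0.4058
θ = arccos(-0.4058) ≈ 113.9°

113.9°


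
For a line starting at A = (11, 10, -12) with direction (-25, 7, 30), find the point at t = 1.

P(t) = A + t·d
  = (11 + (-25)·1, 10 + 7·1, -12 + 30·1)
  = (11 - 25, 10 + 7, -12 + 30)
  = (-14, 17, 18)

(-14, 17, 18)


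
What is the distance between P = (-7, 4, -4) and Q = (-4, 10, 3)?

d = √[(x₂-x₁)² + (y₂-y₁)² + (z₂-z₁)²]
  = √[3² + 6² + 7²]
  = √[9 + 36 + 49]
  = √94
  ≈ 9.695

9.695


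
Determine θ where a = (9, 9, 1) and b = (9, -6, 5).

a·b = 9·9 + 9·(-6) + 1·5 = 81 - 54 + 5 = 32
|a| = √(9² + 9² + 1²) = √163 ≈ 12.77
|b| = √(9² + (-6)² + 5²) = √142 ≈ 11.92
cos θ = (a·b)/(|a||b|) = 32/(12.77·11.92) ≈ 0.2103
θ = arccos(0.2103) ≈ 77.86°

77.86°


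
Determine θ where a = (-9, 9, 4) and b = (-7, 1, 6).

a·b = (-9)·(-7) + 9·1 + 4·6 = 63 + 9 + 24 = 96
|a| = √((-9)² + 9² + 4²) = √178 ≈ 13.34
|b| = √((-7)² + 1² + 6²) = √86 ≈ 9.274
cos θ = (a·b)/(|a||b|) = 96/(13.34·9.274) ≈ 0.7759
θ = arccos(0.7759) ≈ 39.11°

39.11°


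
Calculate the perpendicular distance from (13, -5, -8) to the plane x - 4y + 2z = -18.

distance = |a·x₀ + b·y₀ + c·z₀ - d| / √(a² + b² + c²)
  = |1·13 + (-4)·(-5) + 2·(-8) - (-18)| / √(1² + (-4)² + 2²)
  = |13 + 20 - 16 + 18| / √(1 + 16 + 4)
  = |35| / √21
  = 35 / 4.583
  ≈ 7.638

7.638


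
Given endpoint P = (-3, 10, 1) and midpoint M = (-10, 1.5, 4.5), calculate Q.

Q = 2M - P
  = (2·(-10) - (-3), 2·1.5 - 10, 2·4.5 - 1)
  = (-20 + 3, 3 - 10, 9 - 1)
  = (-17, -7, 8)

(-17, -7, 8)


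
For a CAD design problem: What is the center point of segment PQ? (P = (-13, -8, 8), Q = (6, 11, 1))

M = ((x₁+x₂)/2, (y₁+y₂)/2, (z₁+z₂)/2)
  = ((-13 + 6)/2, (-8 + 11)/2, (8 + 1)/2)
  = (-7/2, 3/2, 9/2)
  = (-3.5, 1.5, 4.5)

(-3.5, 1.5, 4.5)


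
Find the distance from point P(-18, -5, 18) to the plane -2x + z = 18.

distance = |a·x₀ + b·y₀ + c·z₀ - d| / √(a² + b² + c²)
  = |(-2)·(-18) + 0·(-5) + 1·18 - 18| / √((-2)² + 0² + 1²)
  = |36 + 0 + 18 - 18| / √(4 + 0 + 1)
  = |36| / √5
  = 36 / 2.236
  ≈ 16.1

16.1


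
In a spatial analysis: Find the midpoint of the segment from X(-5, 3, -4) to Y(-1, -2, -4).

M = ((x₁+x₂)/2, (y₁+y₂)/2, (z₁+z₂)/2)
  = ((-5 - 1)/2, (3 - 2)/2, (-4 - 4)/2)
  = (-6/2, 1/2, -8/2)
  = (-3, 0.5, -4)

(-3, 0.5, -4)


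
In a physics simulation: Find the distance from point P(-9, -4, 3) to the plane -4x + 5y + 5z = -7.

distance = |a·x₀ + b·y₀ + c·z₀ - d| / √(a² + b² + c²)
  = |(-4)·(-9) + 5·(-4) + 5·3 - (-7)| / √((-4)² + 5² + 5²)
  = |36 - 20 + 15 + 7| / √(16 + 25 + 25)
  = |38| / √66
  = 38 / 8.124
  ≈ 4.677

4.677


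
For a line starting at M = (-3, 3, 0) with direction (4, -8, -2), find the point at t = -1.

P(t) = M + t·d
  = (-3 + 4·(-1), 3 + (-8)·(-1), 0 + (-2)·(-1))
  = (-3 - 4, 3 + 8, 0 + 2)
  = (-7, 11, 2)

(-7, 11, 2)


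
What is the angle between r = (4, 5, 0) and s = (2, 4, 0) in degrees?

r·s = 4·2 + 5·4 + 0·0 = 8 + 20 + 0 = 28
|r| = √(4² + 5² + 0²) = √41 ≈ 6.403
|s| = √(2² + 4² + 0²) = √20 ≈ 4.472
cos θ = (r·s)/(|r||s|) = 28/(6.403·4.472) ≈ 0.9778
θ = arccos(0.9778) ≈ 12.09°

12.09°


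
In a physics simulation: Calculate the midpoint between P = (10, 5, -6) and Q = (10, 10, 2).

M = ((x₁+x₂)/2, (y₁+y₂)/2, (z₁+z₂)/2)
  = ((10 + 10)/2, (5 + 10)/2, (-6 + 2)/2)
  = (20/2, 15/2, -4/2)
  = (10, 7.5, -2)

(10, 7.5, -2)


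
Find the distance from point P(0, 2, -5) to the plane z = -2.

distance = |a·x₀ + b·y₀ + c·z₀ - d| / √(a² + b² + c²)
  = |0·0 + 0·2 + 1·(-5) - (-2)| / √(0² + 0² + 1²)
  = |0 + 0 - 5 + 2| / √(0 + 0 + 1)
  = |-3| / √1
  = 3 / 1
  ≈ 3

3


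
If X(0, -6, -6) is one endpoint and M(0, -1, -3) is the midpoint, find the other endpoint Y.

Y = 2M - X
  = (2·0 - 0, 2·(-1) - (-6), 2·(-3) - (-6))
  = (0 + 0, -2 + 6, -6 + 6)
  = (0, 4, 0)

(0, 4, 0)


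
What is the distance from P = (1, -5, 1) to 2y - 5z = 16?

distance = |a·x₀ + b·y₀ + c·z₀ - d| / √(a² + b² + c²)
  = |0·1 + 2·(-5) + (-5)·1 - 16| / √(0² + 2² + (-5)²)
  = |0 - 10 - 5 - 16| / √(0 + 4 + 25)
  = |-31| / √29
  = 31 / 5.385
  ≈ 5.757

5.757


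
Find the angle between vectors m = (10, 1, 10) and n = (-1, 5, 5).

m·n = 10·(-1) + 1·5 + 10·5 = -10 + 5 + 50 = 45
|m| = √(10² + 1² + 10²) = √201 ≈ 14.18
|n| = √((-1)² + 5² + 5²) = √51 ≈ 7.141
cos θ = (m·n)/(|m||n|) = 45/(14.18·7.141) ≈ 0.4445
θ = arccos(0.4445) ≈ 63.61°

63.61°


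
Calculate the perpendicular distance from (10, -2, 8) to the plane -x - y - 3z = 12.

distance = |a·x₀ + b·y₀ + c·z₀ - d| / √(a² + b² + c²)
  = |(-1)·10 + (-1)·(-2) + (-3)·8 - 12| / √((-1)² + (-1)² + (-3)²)
  = |-10 + 2 - 24 - 12| / √(1 + 1 + 9)
  = |-44| / √11
  = 44 / 3.317
  ≈ 13.27

13.27


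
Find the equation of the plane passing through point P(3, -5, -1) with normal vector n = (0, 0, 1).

The plane through P with normal n = (a, b, c) satisfies n·(r - P) = 0,
i.e. ax + by + cz = a·x₀ + b·y₀ + c·z₀.
d = 0·3 + 0·(-5) + 1·(-1)
  = 0 + 0 - 1
  = -1
Equation: z = -1

z = -1


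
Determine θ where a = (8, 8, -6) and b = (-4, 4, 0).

a·b = 8·(-4) + 8·4 + (-6)·0 = -32 + 32 + 0 = 0
|a| = √(8² + 8² + (-6)²) = √164 ≈ 12.81
|b| = √((-4)² + 4² + 0²) = √32 ≈ 5.657
cos θ = (a·b)/(|a||b|) = 0/(12.81·5.657) ≈ 0
θ = arccos(0) ≈ 90°

90°


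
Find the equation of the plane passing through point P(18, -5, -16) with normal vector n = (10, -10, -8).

The plane through P with normal n = (a, b, c) satisfies n·(r - P) = 0,
i.e. ax + by + cz = a·x₀ + b·y₀ + c·z₀.
d = 10·18 + (-10)·(-5) + (-8)·(-16)
  = 180 + 50 + 128
  = 358
Equation: 10x - 10y - 8z = 358

10x - 10y - 8z = 358


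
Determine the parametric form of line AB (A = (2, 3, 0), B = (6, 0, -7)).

Direction vector d = B - A = (6 - 2, 0 - 3, -7 + 0) = (4, -3, -7)
Parametric form r = A + t·d:
x = 2 + 4t, y = 3 - 3t, z = 0 - 7t

x = 2 + 4t, y = 3 - 3t, z = 0 - 7t


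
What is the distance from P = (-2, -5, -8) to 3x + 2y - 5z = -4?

distance = |a·x₀ + b·y₀ + c·z₀ - d| / √(a² + b² + c²)
  = |3·(-2) + 2·(-5) + (-5)·(-8) - (-4)| / √(3² + 2² + (-5)²)
  = |-6 - 10 + 40 + 4| / √(9 + 4 + 25)
  = |28| / √38
  = 28 / 6.164
  ≈ 4.542

4.542


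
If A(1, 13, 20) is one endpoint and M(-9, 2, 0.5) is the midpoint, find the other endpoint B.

B = 2M - A
  = (2·(-9) - 1, 2·2 - 13, 2·0.5 - 20)
  = (-18 - 1, 4 - 13, 1 - 20)
  = (-19, -9, -19)

(-19, -9, -19)


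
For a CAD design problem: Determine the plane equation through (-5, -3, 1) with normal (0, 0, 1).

The plane through P with normal n = (a, b, c) satisfies n·(r - P) = 0,
i.e. ax + by + cz = a·x₀ + b·y₀ + c·z₀.
d = 0·(-5) + 0·(-3) + 1·1
  = 0 + 0 + 1
  = 1
Equation: z = 1

z = 1


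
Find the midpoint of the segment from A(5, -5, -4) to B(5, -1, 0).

M = ((x₁+x₂)/2, (y₁+y₂)/2, (z₁+z₂)/2)
  = ((5 + 5)/2, (-5 - 1)/2, (-4 + 0)/2)
  = (10/2, -6/2, -4/2)
  = (5, -3, -2)

(5, -3, -2)


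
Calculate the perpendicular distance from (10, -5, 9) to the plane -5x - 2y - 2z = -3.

distance = |a·x₀ + b·y₀ + c·z₀ - d| / √(a² + b² + c²)
  = |(-5)·10 + (-2)·(-5) + (-2)·9 - (-3)| / √((-5)² + (-2)² + (-2)²)
  = |-50 + 10 - 18 + 3| / √(25 + 4 + 4)
  = |-55| / √33
  = 55 / 5.745
  ≈ 9.574

9.574


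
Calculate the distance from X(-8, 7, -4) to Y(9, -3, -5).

d = √[(x₂-x₁)² + (y₂-y₁)² + (z₂-z₁)²]
  = √[17² + (-10)² + (-1)²]
  = √[289 + 100 + 1]
  = √390
  ≈ 19.75

19.75


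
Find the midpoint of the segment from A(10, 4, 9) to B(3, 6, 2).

M = ((x₁+x₂)/2, (y₁+y₂)/2, (z₁+z₂)/2)
  = ((10 + 3)/2, (4 + 6)/2, (9 + 2)/2)
  = (13/2, 10/2, 11/2)
  = (6.5, 5, 5.5)

(6.5, 5, 5.5)


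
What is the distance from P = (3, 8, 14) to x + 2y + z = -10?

distance = |a·x₀ + b·y₀ + c·z₀ - d| / √(a² + b² + c²)
  = |1·3 + 2·8 + 1·14 - (-10)| / √(1² + 2² + 1²)
  = |3 + 16 + 14 + 10| / √(1 + 4 + 1)
  = |43| / √6
  = 43 / 2.449
  ≈ 17.55

17.55


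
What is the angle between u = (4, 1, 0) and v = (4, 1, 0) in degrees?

u·v = 4·4 + 1·1 + 0·0 = 16 + 1 + 0 = 17
|u| = √(4² + 1² + 0²) = √17 ≈ 4.123
|v| = √(4² + 1² + 0²) = √17 ≈ 4.123
cos θ = (u·v)/(|u||v|) = 17/(4.123·4.123) ≈ 1
θ = arccos(1) ≈ 0°

0°


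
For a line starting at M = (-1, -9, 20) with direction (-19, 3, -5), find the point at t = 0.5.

P(t) = M + t·d
  = (-1 + (-19)·0.5, -9 + 3·0.5, 20 + (-5)·0.5)
  = (-1 - 9.5, -9 + 1.5, 20 - 2.5)
  = (-10.5, -7.5, 17.5)

(-10.5, -7.5, 17.5)


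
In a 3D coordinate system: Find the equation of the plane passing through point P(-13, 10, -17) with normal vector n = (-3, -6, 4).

The plane through P with normal n = (a, b, c) satisfies n·(r - P) = 0,
i.e. ax + by + cz = a·x₀ + b·y₀ + c·z₀.
d = (-3)·(-13) + (-6)·10 + 4·(-17)
  = 39 - 60 - 68
  = -89
Equation: -3x - 6y + 4z = -89

-3x - 6y + 4z = -89


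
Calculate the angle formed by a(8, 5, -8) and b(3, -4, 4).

a·b = 8·3 + 5·(-4) + (-8)·4 = 24 - 20 - 32 = -28
|a| = √(8² + 5² + (-8)²) = √153 ≈ 12.37
|b| = √(3² + (-4)² + 4²) = √41 ≈ 6.403
cos θ = (a·b)/(|a||b|) = -28/(12.37·6.403) ≈ -0.3535
θ = arccos(-0.3535) ≈ 110.7°

110.7°


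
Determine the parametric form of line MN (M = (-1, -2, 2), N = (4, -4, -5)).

Direction vector d = N - M = (4 + 1, -4 + 2, -5 - 2) = (5, -2, -7)
Parametric form r = M + t·d:
x = -1 + 5t, y = -2 - 2t, z = 2 - 7t

x = -1 + 5t, y = -2 - 2t, z = 2 - 7t


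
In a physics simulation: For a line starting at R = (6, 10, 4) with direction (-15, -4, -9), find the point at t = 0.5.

P(t) = R + t·d
  = (6 + (-15)·0.5, 10 + (-4)·0.5, 4 + (-9)·0.5)
  = (6 - 7.5, 10 - 2, 4 - 4.5)
  = (-1.5, 8, -0.5)

(-1.5, 8, -0.5)


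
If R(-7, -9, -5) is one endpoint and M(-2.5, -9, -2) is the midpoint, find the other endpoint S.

S = 2M - R
  = (2·(-2.5) - (-7), 2·(-9) - (-9), 2·(-2) - (-5))
  = (-5 + 7, -18 + 9, -4 + 5)
  = (2, -9, 1)

(2, -9, 1)


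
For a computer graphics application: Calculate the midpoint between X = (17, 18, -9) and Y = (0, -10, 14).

M = ((x₁+x₂)/2, (y₁+y₂)/2, (z₁+z₂)/2)
  = ((17 + 0)/2, (18 - 10)/2, (-9 + 14)/2)
  = (17/2, 8/2, 5/2)
  = (8.5, 4, 2.5)

(8.5, 4, 2.5)


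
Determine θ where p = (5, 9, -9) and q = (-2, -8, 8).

p·q = 5·(-2) + 9·(-8) + (-9)·8 = -10 - 72 - 72 = -154
|p| = √(5² + 9² + (-9)²) = √187 ≈ 13.67
|q| = √((-2)² + (-8)² + 8²) = √132 ≈ 11.49
cos θ = (p·q)/(|p||q|) = -154/(13.67·11.49) ≈ -0.9802
θ = arccos(-0.9802) ≈ 168.6°

168.6°


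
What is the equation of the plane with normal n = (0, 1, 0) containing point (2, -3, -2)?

The plane through P with normal n = (a, b, c) satisfies n·(r - P) = 0,
i.e. ax + by + cz = a·x₀ + b·y₀ + c·z₀.
d = 0·2 + 1·(-3) + 0·(-2)
  = 0 - 3 + 0
  = -3
Equation: y = -3

y = -3


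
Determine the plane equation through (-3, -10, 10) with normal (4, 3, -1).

The plane through P with normal n = (a, b, c) satisfies n·(r - P) = 0,
i.e. ax + by + cz = a·x₀ + b·y₀ + c·z₀.
d = 4·(-3) + 3·(-10) + (-1)·10
  = -12 - 30 - 10
  = -52
Equation: 4x + 3y - z = -52

4x + 3y - z = -52


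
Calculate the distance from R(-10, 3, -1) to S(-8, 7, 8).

d = √[(x₂-x₁)² + (y₂-y₁)² + (z₂-z₁)²]
  = √[2² + 4² + 9²]
  = √[4 + 16 + 81]
  = √101
  ≈ 10.05

10.05


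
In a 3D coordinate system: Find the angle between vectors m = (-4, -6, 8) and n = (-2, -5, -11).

m·n = (-4)·(-2) + (-6)·(-5) + 8·(-11) = 8 + 30 - 88 = -50
|m| = √((-4)² + (-6)² + 8²) = √116 ≈ 10.77
|n| = √((-2)² + (-5)² + (-11)²) = √150 ≈ 12.25
cos θ = (m·n)/(|m||n|) = -50/(10.77·12.25) ≈ -0.379
θ = arccos(-0.379) ≈ 112.3°

112.3°


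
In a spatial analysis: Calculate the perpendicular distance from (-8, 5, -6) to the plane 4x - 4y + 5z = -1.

distance = |a·x₀ + b·y₀ + c·z₀ - d| / √(a² + b² + c²)
  = |4·(-8) + (-4)·5 + 5·(-6) - (-1)| / √(4² + (-4)² + 5²)
  = |-32 - 20 - 30 + 1| / √(16 + 16 + 25)
  = |-81| / √57
  = 81 / 7.55
  ≈ 10.73

10.73


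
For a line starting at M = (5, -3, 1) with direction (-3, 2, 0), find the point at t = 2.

P(t) = M + t·d
  = (5 + (-3)·2, -3 + 2·2, 1 + 0·2)
  = (5 - 6, -3 + 4, 1 + 0)
  = (-1, 1, 1)

(-1, 1, 1)


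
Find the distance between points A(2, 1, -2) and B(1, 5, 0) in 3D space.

d = √[(x₂-x₁)² + (y₂-y₁)² + (z₂-z₁)²]
  = √[(-1)² + 4² + 2²]
  = √[1 + 16 + 4]
  = √21
  ≈ 4.583

4.583


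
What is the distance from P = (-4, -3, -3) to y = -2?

distance = |a·x₀ + b·y₀ + c·z₀ - d| / √(a² + b² + c²)
  = |0·(-4) + 1·(-3) + 0·(-3) - (-2)| / √(0² + 1² + 0²)
  = |0 - 3 + 0 + 2| / √(0 + 1 + 0)
  = |-1| / √1
  = 1 / 1
  ≈ 1

1


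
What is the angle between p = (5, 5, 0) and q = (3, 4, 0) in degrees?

p·q = 5·3 + 5·4 + 0·0 = 15 + 20 + 0 = 35
|p| = √(5² + 5² + 0²) = √50 ≈ 7.071
|q| = √(3² + 4² + 0²) = √25 ≈ 5
cos θ = (p·q)/(|p||q|) = 35/(7.071·5) ≈ 0.9899
θ = arccos(0.9899) ≈ 8.13°

8.13°


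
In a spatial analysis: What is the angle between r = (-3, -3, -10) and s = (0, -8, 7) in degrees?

r·s = (-3)·0 + (-3)·(-8) + (-10)·7 = 0 + 24 - 70 = -46
|r| = √((-3)² + (-3)² + (-10)²) = √118 ≈ 10.86
|s| = √(0² + (-8)² + 7²) = √113 ≈ 10.63
cos θ = (r·s)/(|r||s|) = -46/(10.86·10.63) ≈ -0.3984
θ = arccos(-0.3984) ≈ 113.5°

113.5°


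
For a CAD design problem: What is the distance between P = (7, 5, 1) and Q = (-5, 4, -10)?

d = √[(x₂-x₁)² + (y₂-y₁)² + (z₂-z₁)²]
  = √[(-12)² + (-1)² + (-11)²]
  = √[144 + 1 + 121]
  = √266
  ≈ 16.31

16.31


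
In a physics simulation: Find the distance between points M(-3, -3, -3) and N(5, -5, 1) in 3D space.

d = √[(x₂-x₁)² + (y₂-y₁)² + (z₂-z₁)²]
  = √[8² + (-2)² + 4²]
  = √[64 + 4 + 16]
  = √84
  ≈ 9.165

9.165


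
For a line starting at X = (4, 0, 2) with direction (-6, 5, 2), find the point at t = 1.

P(t) = X + t·d
  = (4 + (-6)·1, 0 + 5·1, 2 + 2·1)
  = (4 - 6, 0 + 5, 2 + 2)
  = (-2, 5, 4)

(-2, 5, 4)


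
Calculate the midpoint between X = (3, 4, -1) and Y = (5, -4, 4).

M = ((x₁+x₂)/2, (y₁+y₂)/2, (z₁+z₂)/2)
  = ((3 + 5)/2, (4 - 4)/2, (-1 + 4)/2)
  = (8/2, 0/2, 3/2)
  = (4, 0, 1.5)

(4, 0, 1.5)


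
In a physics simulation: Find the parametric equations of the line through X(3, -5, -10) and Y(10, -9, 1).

Direction vector d = Y - X = (10 - 3, -9 + 5, 1 + 10) = (7, -4, 11)
Parametric form r = X + t·d:
x = 3 + 7t, y = -5 - 4t, z = -10 + 11t

x = 3 + 7t, y = -5 - 4t, z = -10 + 11t


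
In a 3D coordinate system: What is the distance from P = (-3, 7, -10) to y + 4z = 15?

distance = |a·x₀ + b·y₀ + c·z₀ - d| / √(a² + b² + c²)
  = |0·(-3) + 1·7 + 4·(-10) - 15| / √(0² + 1² + 4²)
  = |0 + 7 - 40 - 15| / √(0 + 1 + 16)
  = |-48| / √17
  = 48 / 4.123
  ≈ 11.64

11.64


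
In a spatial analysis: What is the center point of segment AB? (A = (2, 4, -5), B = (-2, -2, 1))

M = ((x₁+x₂)/2, (y₁+y₂)/2, (z₁+z₂)/2)
  = ((2 - 2)/2, (4 - 2)/2, (-5 + 1)/2)
  = (0/2, 2/2, -4/2)
  = (0, 1, -2)

(0, 1, -2)


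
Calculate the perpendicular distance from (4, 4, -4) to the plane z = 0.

distance = |a·x₀ + b·y₀ + c·z₀ - d| / √(a² + b² + c²)
  = |0·4 + 0·4 + 1·(-4) - 0| / √(0² + 0² + 1²)
  = |0 + 0 - 4 + 0| / √(0 + 0 + 1)
  = |-4| / √1
  = 4 / 1
  ≈ 4

4


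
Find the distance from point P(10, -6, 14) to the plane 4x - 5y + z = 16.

distance = |a·x₀ + b·y₀ + c·z₀ - d| / √(a² + b² + c²)
  = |4·10 + (-5)·(-6) + 1·14 - 16| / √(4² + (-5)² + 1²)
  = |40 + 30 + 14 - 16| / √(16 + 25 + 1)
  = |68| / √42
  = 68 / 6.481
  ≈ 10.49

10.49


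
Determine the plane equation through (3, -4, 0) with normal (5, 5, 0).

The plane through P with normal n = (a, b, c) satisfies n·(r - P) = 0,
i.e. ax + by + cz = a·x₀ + b·y₀ + c·z₀.
d = 5·3 + 5·(-4) + 0·0
  = 15 - 20 + 0
  = -5
Equation: 5x + 5y = -5

5x + 5y = -5


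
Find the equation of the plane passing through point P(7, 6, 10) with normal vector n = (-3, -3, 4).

The plane through P with normal n = (a, b, c) satisfies n·(r - P) = 0,
i.e. ax + by + cz = a·x₀ + b·y₀ + c·z₀.
d = (-3)·7 + (-3)·6 + 4·10
  = -21 - 18 + 40
  = 1
Equation: -3x - 3y + 4z = 1

-3x - 3y + 4z = 1


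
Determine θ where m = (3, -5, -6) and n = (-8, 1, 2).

m·n = 3·(-8) + (-5)·1 + (-6)·2 = -24 - 5 - 12 = -41
|m| = √(3² + (-5)² + (-6)²) = √70 ≈ 8.367
|n| = √((-8)² + 1² + 2²) = √69 ≈ 8.307
cos θ = (m·n)/(|m||n|) = -41/(8.367·8.307) ≈ -0.5899
θ = arccos(-0.5899) ≈ 126.2°

126.2°


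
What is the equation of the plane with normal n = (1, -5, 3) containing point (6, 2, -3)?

The plane through P with normal n = (a, b, c) satisfies n·(r - P) = 0,
i.e. ax + by + cz = a·x₀ + b·y₀ + c·z₀.
d = 1·6 + (-5)·2 + 3·(-3)
  = 6 - 10 - 9
  = -13
Equation: x - 5y + 3z = -13

x - 5y + 3z = -13


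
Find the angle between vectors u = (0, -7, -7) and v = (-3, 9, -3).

u·v = 0·(-3) + (-7)·9 + (-7)·(-3) = 0 - 63 + 21 = -42
|u| = √(0² + (-7)² + (-7)²) = √98 ≈ 9.899
|v| = √((-3)² + 9² + (-3)²) = √99 ≈ 9.95
cos θ = (u·v)/(|u||v|) = -42/(9.899·9.95) ≈ -0.4264
θ = arccos(-0.4264) ≈ 115.2°

115.2°
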